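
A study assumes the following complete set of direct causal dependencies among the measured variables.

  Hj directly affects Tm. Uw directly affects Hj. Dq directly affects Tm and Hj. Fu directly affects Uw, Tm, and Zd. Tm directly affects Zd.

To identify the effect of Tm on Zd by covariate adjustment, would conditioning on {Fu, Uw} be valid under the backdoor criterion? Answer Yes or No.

Yes

Backdoor paths from Tm to Zd (paths whose first edge points into Tm):
  P1: Tm <- Fu -> Zd
  P2: Tm <- Dq -> Hj <- Uw <- Fu -> Zd
  P3: Tm <- Hj <- Uw <- Fu -> Zd
Condition 1 (no descendant of Tm in the set): holds — descendants of Tm are {Zd}; none are in {Fu, Uw}.
Condition 2 (every backdoor path blocked by {Fu, Uw}):
  P1: blocked at fork node Fu ∈ conditioning set.
  P2: blocked at collider Hj (neither it nor any descendant is in the conditioning set).
  P3: blocked at chain node Uw ∈ conditioning set.
{Fu, Uw} satisfies the backdoor criterion.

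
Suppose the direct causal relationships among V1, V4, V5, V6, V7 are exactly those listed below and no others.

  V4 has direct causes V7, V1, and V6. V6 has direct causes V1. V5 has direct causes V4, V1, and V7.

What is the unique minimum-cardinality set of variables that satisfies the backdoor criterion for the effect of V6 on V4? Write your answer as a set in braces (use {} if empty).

Variables eligible for adjustment (non-descendants of V6, excluding V6 and V4): {V1, V7}.
Backdoor paths from V6 to V4:
  P1: V6 <- V1 -> V4
  P2: V6 <- V1 -> V5 <- V7 -> V4
  P3: V6 <- V1 -> V5 <- V4
The empty set is not sufficient: P1 (V6 <- V1 -> V4) has no collider blocking it and no conditioned non-collider, so it is open.
Try {V1}:
  P1: blocked at fork node V1 ∈ conditioning set.
  P2: blocked at fork node V1 ∈ conditioning set.
  P3: blocked at fork node V1 ∈ conditioning set.
{V1} contains no descendant of V6 and blocks every backdoor path.
No other singleton works — e.g. {V7} leaves P1 open — so {V1} is the unique smallest valid adjustment set.

{V1}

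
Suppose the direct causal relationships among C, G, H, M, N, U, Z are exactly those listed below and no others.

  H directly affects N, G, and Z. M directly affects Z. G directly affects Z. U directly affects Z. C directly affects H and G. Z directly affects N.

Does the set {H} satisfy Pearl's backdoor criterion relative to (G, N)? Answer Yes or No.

Yes

Backdoor paths from G to N (paths whose first edge points into G):
  P1: G <- C -> H -> Z -> N
  P2: G <- C -> H -> N
  P3: G <- H -> Z -> N
  P4: G <- H -> N
Condition 1 (no descendant of G in the set): holds — descendants of G are {N, Z}; none are in {H}.
Condition 2 (every backdoor path blocked by {H}):
  P1: blocked at chain node H ∈ conditioning set.
  P2: blocked at chain node H ∈ conditioning set.
  P3: blocked at fork node H ∈ conditioning set.
  P4: blocked at fork node H ∈ conditioning set.
{H} satisfies the backdoor criterion.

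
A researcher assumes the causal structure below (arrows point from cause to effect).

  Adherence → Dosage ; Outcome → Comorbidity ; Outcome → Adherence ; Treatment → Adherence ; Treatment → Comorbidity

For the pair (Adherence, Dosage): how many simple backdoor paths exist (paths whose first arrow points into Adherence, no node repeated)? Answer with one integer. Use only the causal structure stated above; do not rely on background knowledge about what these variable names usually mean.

A backdoor path from Adherence to Dosage is any simple undirected path whose first edge points into Adherence (i.e. leaves Adherence via a parent).
Parents of Adherence: {Outcome, Treatment}.
No simple path from any parent of Adherence reaches Dosage without revisiting Adherence, so there are no backdoor paths.

0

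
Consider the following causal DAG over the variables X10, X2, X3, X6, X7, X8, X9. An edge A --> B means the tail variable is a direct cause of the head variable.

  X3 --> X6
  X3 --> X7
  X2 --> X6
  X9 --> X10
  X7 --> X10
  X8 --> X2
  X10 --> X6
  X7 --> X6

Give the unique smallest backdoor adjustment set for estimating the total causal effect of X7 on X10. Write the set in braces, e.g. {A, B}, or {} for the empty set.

Variables eligible for adjustment (non-descendants of X7, excluding X7 and X10): {X2, X3, X8, X9}.
Backdoor paths from X7 to X10:
  P1: X7 <- X3 -> X6 <- X10
Each backdoor path contains an unconditioned collider, so every path is already blocked with the empty conditioning set:
  P1: blocked at collider X6 (neither it nor any descendant is in the conditioning set).
The empty set is therefore the unique smallest valid set.

{}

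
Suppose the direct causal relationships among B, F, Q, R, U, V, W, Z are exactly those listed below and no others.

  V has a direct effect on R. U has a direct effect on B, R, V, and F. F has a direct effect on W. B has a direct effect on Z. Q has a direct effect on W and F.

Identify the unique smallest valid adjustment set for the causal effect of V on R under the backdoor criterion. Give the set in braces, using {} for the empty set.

Variables eligible for adjustment (non-descendants of V, excluding V and R): {B, F, Q, U, W, Z}.
Backdoor paths from V to R:
  P1: V <- U -> R
The empty set is not sufficient: P1 (V <- U -> R) has no collider blocking it and no conditioned non-collider, so it is open.
Try {U}:
  P1: blocked at fork node U ∈ conditioning set.
{U} contains no descendant of V and blocks every backdoor path.
No other singleton works — e.g. {B} leaves P1 open — so {U} is the unique smallest valid adjustment set.

{U}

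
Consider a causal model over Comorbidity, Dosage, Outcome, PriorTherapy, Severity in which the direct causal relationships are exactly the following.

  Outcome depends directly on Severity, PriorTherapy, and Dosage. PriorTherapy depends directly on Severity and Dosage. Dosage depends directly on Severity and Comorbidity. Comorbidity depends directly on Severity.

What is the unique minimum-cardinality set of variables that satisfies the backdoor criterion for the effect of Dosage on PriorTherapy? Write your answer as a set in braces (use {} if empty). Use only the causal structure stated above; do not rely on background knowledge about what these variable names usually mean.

Variables eligible for adjustment (non-descendants of Dosage, excluding Dosage and PriorTherapy): {Comorbidity, Severity}.
Backdoor paths from Dosage to PriorTherapy:
  P1: Dosage <- Severity -> PriorTherapy
  P2: Dosage <- Severity -> Outcome <- PriorTherapy
  P3: Dosage <- Comorbidity <- Severity -> PriorTherapy
  P4: Dosage <- Comorbidity <- Severity -> Outcome <- PriorTherapy
The empty set is not sufficient: P1 (Dosage <- Severity -> PriorTherapy) has no collider blocking it and no conditioned non-collider, so it is open.
Try {Severity}:
  P1: blocked at fork node Severity ∈ conditioning set.
  P2: blocked at fork node Severity ∈ conditioning set.
  P3: blocked at fork node Severity ∈ conditioning set.
  P4: blocked at fork node Severity ∈ conditioning set.
{Severity} contains no descendant of Dosage and blocks every backdoor path.
No other singleton works — e.g. {Comorbidity} leaves P1 open — so {Severity} is the unique smallest valid adjustment set.

{Severity}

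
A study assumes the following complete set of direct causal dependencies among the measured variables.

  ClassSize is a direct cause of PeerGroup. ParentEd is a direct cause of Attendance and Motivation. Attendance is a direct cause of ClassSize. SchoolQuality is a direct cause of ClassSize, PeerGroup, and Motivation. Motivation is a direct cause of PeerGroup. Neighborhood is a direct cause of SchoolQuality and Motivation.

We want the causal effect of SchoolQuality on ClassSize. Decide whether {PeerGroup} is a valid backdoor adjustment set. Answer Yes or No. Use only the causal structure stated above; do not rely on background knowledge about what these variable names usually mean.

No

Backdoor paths from SchoolQuality to ClassSize (paths whose first edge points into SchoolQuality):
  P1: SchoolQuality <- Neighborhood -> Motivation <- ParentEd -> Attendance -> ClassSize
  P2: SchoolQuality <- Neighborhood -> Motivation -> PeerGroup <- ClassSize
Condition 1 (no descendant of SchoolQuality in the set): FAILS — PeerGroup is a descendant of SchoolQuality.
Condition 2 (every backdoor path blocked by {PeerGroup}):
  P1: open — collider(s) Motivation are conditioned on (or have a conditioned descendant) and no non-collider on the path is in the set.
  P2: open — collider(s) PeerGroup are conditioned on (or have a conditioned descendant) and no non-collider on the path is in the set.
{PeerGroup} does not satisfy the backdoor criterion.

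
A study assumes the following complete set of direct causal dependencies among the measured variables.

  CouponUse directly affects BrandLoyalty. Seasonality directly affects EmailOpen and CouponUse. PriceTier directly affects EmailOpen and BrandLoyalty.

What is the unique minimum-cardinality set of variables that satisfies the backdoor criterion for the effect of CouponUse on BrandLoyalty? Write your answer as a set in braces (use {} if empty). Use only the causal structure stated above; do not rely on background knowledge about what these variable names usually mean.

{}

Variables eligible for adjustment (non-descendants of CouponUse, excluding CouponUse and BrandLoyalty): {EmailOpen, PriceTier, Seasonality}.
Backdoor paths from CouponUse to BrandLoyalty:
  P1: CouponUse <- Seasonality -> EmailOpen <- PriceTier -> BrandLoyalty
Each backdoor path contains an unconditioned collider, so every path is already blocked with the empty conditioning set:
  P1: blocked at collider EmailOpen (neither it nor any descendant is in the conditioning set).
The empty set is therefore the unique smallest valid set.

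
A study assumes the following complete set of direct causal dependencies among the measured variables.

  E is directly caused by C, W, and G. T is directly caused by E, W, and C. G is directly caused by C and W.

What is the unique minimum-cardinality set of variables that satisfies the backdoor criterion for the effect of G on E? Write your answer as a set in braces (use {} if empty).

{C, W}

Variables eligible for adjustment (non-descendants of G, excluding G and E): {C, W}.
Backdoor paths from G to E:
  P1: G <- C -> E
  P2: G <- C -> T <- W -> E
  P3: G <- C -> T <- E
  P4: G <- W -> E
  P5: G <- W -> T <- C -> E
  P6: G <- W -> T <- E
The empty set is not sufficient: P1 (G <- C -> E) has no collider blocking it and no conditioned non-collider, so it is open.
Try {C, W}:
  P1: blocked at fork node C ∈ conditioning set.
  P2: blocked at fork node C ∈ conditioning set.
  P3: blocked at fork node C ∈ conditioning set.
  P4: blocked at fork node W ∈ conditioning set.
  P5: blocked at fork node W ∈ conditioning set.
  P6: blocked at fork node W ∈ conditioning set.
{C, W} contains no descendant of G and blocks every backdoor path.
Every element of {C, W} is needed (dropping C leaves P1 open; dropping W leaves P4 open), so no proper subset is valid.
Among all size-2 subsets of the eligible variables, only {C, W} blocks every backdoor path, so it is the unique smallest valid adjustment set.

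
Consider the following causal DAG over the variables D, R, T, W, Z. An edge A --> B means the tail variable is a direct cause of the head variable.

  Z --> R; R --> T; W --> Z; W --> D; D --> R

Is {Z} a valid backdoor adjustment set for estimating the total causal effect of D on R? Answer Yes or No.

Backdoor paths from D to R (paths whose first edge points into D):
  P1: D <- W -> Z -> R
Condition 1 (no descendant of D in the set): holds — descendants of D are {R, T}; none are in {Z}.
Condition 2 (every backdoor path blocked by {Z}):
  P1: blocked at chain node Z ∈ conditioning set.
{Z} satisfies the backdoor criterion.

Yes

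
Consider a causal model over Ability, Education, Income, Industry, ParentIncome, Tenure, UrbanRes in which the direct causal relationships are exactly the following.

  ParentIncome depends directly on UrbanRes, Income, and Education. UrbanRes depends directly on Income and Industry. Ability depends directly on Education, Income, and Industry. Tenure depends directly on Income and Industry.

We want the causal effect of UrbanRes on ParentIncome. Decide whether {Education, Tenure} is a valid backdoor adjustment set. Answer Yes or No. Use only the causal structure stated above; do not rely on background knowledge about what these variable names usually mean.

No

Backdoor paths from UrbanRes to ParentIncome (paths whose first edge points into UrbanRes):
  P1: UrbanRes <- Income -> Tenure <- Industry -> Ability <- Education -> ParentIncome
  P2: UrbanRes <- Income -> Ability <- Education -> ParentIncome
  P3: UrbanRes <- Income -> ParentIncome
  P4: UrbanRes <- Industry -> Tenure <- Income -> Ability <- Education -> ParentIncome
  P5: UrbanRes <- Industry -> Tenure <- Income -> ParentIncome
  P6: UrbanRes <- Industry -> Ability <- Income -> ParentIncome
  P7: UrbanRes <- Industry -> Ability <- Education -> ParentIncome
Condition 1 (no descendant of UrbanRes in the set): holds — descendants of UrbanRes are {ParentIncome}; none are in {Education, Tenure}.
Condition 2 (every backdoor path blocked by {Education, Tenure}):
  P1: blocked at collider Ability (neither it nor any descendant is in the conditioning set).
  P2: blocked at collider Ability (neither it nor any descendant is in the conditioning set).
  P3: open — no interior node is in the conditioning set.
  P4: blocked at collider Ability (neither it nor any descendant is in the conditioning set).
  P5: open — collider(s) Tenure are conditioned on (or have a conditioned descendant) and no non-collider on the path is in the set.
  P6: blocked at collider Ability (neither it nor any descendant is in the conditioning set).
  P7: blocked at collider Ability (neither it nor any descendant is in the conditioning set).
{Education, Tenure} does not satisfy the backdoor criterion.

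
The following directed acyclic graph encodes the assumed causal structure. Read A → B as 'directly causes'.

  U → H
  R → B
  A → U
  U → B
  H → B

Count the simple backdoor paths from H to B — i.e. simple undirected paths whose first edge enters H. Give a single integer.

1

A backdoor path from H to B is any simple undirected path whose first edge points into H (i.e. leaves H via a parent).
Parents of H: {U}.
Enumerating:
  P1: H <- U -> B
That exhausts the simple backdoor paths. Count: 1.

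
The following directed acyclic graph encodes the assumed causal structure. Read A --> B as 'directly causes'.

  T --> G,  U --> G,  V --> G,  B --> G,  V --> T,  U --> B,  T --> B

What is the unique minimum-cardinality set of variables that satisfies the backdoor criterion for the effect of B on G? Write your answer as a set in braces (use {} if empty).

Variables eligible for adjustment (non-descendants of B, excluding B and G): {T, U, V}.
Backdoor paths from B to G:
  P1: B <- U -> G
  P2: B <- T <- V -> G
  P3: B <- T -> G
The empty set is not sufficient: P1 (B <- U -> G) has no collider blocking it and no conditioned non-collider, so it is open.
Try {T, U}:
  P1: blocked at fork node U ∈ conditioning set.
  P2: blocked at chain node T ∈ conditioning set.
  P3: blocked at fork node T ∈ conditioning set.
{T, U} contains no descendant of B and blocks every backdoor path.
Every element of {T, U} is needed (dropping T leaves P2 open; dropping U leaves P1 open), so no proper subset is valid.
Among all size-2 subsets of the eligible variables, only {T, U} blocks every backdoor path, so it is the unique smallest valid adjustment set.

{T, U}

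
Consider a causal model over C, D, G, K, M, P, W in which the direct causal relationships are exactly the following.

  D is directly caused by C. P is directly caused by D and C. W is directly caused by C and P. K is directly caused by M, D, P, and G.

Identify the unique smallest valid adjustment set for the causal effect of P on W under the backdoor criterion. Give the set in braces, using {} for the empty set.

Variables eligible for adjustment (non-descendants of P, excluding P and W): {C, D, G, M}.
Backdoor paths from P to W:
  P1: P <- C -> W
  P2: P <- D <- C -> W
The empty set is not sufficient: P1 (P <- C -> W) has no collider blocking it and no conditioned non-collider, so it is open.
Try {C}:
  P1: blocked at fork node C ∈ conditioning set.
  P2: blocked at fork node C ∈ conditioning set.
{C} contains no descendant of P and blocks every backdoor path.
No other singleton works — e.g. {G} leaves P1 open — so {C} is the unique smallest valid adjustment set.

{C}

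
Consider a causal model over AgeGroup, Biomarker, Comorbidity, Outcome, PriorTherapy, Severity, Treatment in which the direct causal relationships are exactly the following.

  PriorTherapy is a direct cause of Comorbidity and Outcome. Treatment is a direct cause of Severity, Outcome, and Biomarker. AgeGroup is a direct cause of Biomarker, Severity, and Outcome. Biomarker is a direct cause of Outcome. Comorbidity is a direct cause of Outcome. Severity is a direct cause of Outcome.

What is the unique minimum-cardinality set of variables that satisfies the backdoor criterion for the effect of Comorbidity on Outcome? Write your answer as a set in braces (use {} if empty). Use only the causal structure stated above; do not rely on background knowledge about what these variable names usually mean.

{PriorTherapy}

Variables eligible for adjustment (non-descendants of Comorbidity, excluding Comorbidity and Outcome): {AgeGroup, Biomarker, PriorTherapy, Severity, Treatment}.
Backdoor paths from Comorbidity to Outcome:
  P1: Comorbidity <- PriorTherapy -> Outcome
The empty set is not sufficient: P1 (Comorbidity <- PriorTherapy -> Outcome) has no collider blocking it and no conditioned non-collider, so it is open.
Try {PriorTherapy}:
  P1: blocked at fork node PriorTherapy ∈ conditioning set.
{PriorTherapy} contains no descendant of Comorbidity and blocks every backdoor path.
No other singleton works — e.g. {Treatment} leaves P1 open — so {PriorTherapy} is the unique smallest valid adjustment set.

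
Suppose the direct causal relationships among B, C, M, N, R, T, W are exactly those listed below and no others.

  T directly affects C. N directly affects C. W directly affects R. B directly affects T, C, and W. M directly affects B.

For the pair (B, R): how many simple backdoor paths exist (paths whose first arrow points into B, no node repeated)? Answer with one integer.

A backdoor path from B to R is any simple undirected path whose first edge points into B (i.e. leaves B via a parent).
Parents of B: {M}.
No simple path from any parent of B reaches R without revisiting B, so there are no backdoor paths.

0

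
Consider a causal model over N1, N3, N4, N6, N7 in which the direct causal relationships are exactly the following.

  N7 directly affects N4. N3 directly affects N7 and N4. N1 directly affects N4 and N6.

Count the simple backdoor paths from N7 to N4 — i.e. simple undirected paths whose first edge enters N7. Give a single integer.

1

A backdoor path from N7 to N4 is any simple undirected path whose first edge points into N7 (i.e. leaves N7 via a parent).
Parents of N7: {N3}.
Enumerating:
  P1: N7 <- N3 -> N4
That exhausts the simple backdoor paths. Count: 1.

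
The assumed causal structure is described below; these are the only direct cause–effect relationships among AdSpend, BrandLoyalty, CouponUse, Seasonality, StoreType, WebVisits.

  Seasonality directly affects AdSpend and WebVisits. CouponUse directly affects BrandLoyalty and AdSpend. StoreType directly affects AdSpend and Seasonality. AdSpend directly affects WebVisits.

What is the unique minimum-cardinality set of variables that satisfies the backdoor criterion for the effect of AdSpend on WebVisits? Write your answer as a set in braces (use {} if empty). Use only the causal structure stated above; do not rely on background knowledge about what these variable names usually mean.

{Seasonality}

Variables eligible for adjustment (non-descendants of AdSpend, excluding AdSpend and WebVisits): {BrandLoyalty, CouponUse, Seasonality, StoreType}.
Backdoor paths from AdSpend to WebVisits:
  P1: AdSpend <- StoreType -> Seasonality -> WebVisits
  P2: AdSpend <- Seasonality -> WebVisits
The empty set is not sufficient: P1 (AdSpend <- StoreType -> Seasonality -> WebVisits) has no collider blocking it and no conditioned non-collider, so it is open.
Try {Seasonality}:
  P1: blocked at chain node Seasonality ∈ conditioning set.
  P2: blocked at fork node Seasonality ∈ conditioning set.
{Seasonality} contains no descendant of AdSpend and blocks every backdoor path.
No other singleton works — e.g. {CouponUse} leaves P1 open — so {Seasonality} is the unique smallest valid adjustment set.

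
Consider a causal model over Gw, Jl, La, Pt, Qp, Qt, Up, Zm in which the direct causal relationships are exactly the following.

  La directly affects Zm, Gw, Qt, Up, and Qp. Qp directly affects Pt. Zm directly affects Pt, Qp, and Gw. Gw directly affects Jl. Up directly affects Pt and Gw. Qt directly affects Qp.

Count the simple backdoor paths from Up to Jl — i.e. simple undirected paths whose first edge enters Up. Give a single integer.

A backdoor path from Up to Jl is any simple undirected path whose first edge points into Up (i.e. leaves Up via a parent).
Parents of Up: {La}.
Enumerating:
  P1: Up <- La -> Qt -> Qp <- Zm -> Gw -> Jl
  P2: Up <- La -> Qt -> Qp -> Pt <- Zm -> Gw -> Jl
  P3: Up <- La -> Zm -> Gw -> Jl
  P4: Up <- La -> Qp <- Zm -> Gw -> Jl
  P5: Up <- La -> Qp -> Pt <- Zm -> Gw -> Jl
  P6: Up <- La -> Gw -> Jl
That exhausts the simple backdoor paths. Count: 6.

6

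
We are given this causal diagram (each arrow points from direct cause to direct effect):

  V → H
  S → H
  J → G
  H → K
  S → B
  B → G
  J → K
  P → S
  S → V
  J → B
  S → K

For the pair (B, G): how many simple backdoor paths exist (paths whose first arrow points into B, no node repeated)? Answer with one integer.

A backdoor path from B to G is any simple undirected path whose first edge points into B (i.e. leaves B via a parent).
Parents of B: {J, S}.
Enumerating:
  P1: B <- J -> G
  P2: B <- S -> V -> H -> K <- J -> G
  P3: B <- S -> H -> K <- J -> G
  P4: B <- S -> K <- J -> G
That exhausts the simple backdoor paths. Count: 4.

4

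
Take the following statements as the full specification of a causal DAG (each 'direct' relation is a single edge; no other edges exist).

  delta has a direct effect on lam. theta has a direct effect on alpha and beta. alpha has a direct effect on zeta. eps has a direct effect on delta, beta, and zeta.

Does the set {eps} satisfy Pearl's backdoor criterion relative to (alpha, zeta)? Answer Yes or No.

Yes

Backdoor paths from alpha to zeta (paths whose first edge points into alpha):
  P1: alpha <- theta -> beta <- eps -> zeta
Condition 1 (no descendant of alpha in the set): holds — descendants of alpha are {zeta}; none are in {eps}.
Condition 2 (every backdoor path blocked by {eps}):
  P1: blocked at collider beta (neither it nor any descendant is in the conditioning set).
{eps} satisfies the backdoor criterion.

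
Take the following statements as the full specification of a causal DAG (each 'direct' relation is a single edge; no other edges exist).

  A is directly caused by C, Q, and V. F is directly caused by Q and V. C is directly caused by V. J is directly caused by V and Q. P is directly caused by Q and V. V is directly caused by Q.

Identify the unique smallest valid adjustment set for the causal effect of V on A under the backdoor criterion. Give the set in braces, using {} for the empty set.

{Q}

Variables eligible for adjustment (non-descendants of V, excluding V and A): {Q}.
Backdoor paths from V to A:
  P1: V <- Q -> A
The empty set is not sufficient: P1 (V <- Q -> A) has no collider blocking it and no conditioned non-collider, so it is open.
Try {Q}:
  P1: blocked at fork node Q ∈ conditioning set.
{Q} contains no descendant of V and blocks every backdoor path.
{Q} is the unique smallest valid adjustment set.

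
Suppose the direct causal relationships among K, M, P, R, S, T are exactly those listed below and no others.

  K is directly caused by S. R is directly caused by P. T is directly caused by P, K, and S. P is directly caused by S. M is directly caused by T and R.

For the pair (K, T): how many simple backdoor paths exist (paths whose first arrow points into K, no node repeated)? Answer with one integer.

A backdoor path from K to T is any simple undirected path whose first edge points into K (i.e. leaves K via a parent).
Parents of K: {S}.
Enumerating:
  P1: K <- S -> P -> R -> M <- T
  P2: K <- S -> P -> T
  P3: K <- S -> T
That exhausts the simple backdoor paths. Count: 3.

3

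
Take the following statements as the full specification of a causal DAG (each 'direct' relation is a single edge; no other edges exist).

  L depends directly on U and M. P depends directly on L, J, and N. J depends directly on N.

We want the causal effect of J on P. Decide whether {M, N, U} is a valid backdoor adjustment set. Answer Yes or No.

Backdoor paths from J to P (paths whose first edge points into J):
  P1: J <- N -> P
Condition 1 (no descendant of J in the set): holds — descendants of J are {P}; none are in {M, N, U}.
Condition 2 (every backdoor path blocked by {M, N, U}):
  P1: blocked at fork node N ∈ conditioning set.
{M, N, U} satisfies the backdoor criterion.

Yes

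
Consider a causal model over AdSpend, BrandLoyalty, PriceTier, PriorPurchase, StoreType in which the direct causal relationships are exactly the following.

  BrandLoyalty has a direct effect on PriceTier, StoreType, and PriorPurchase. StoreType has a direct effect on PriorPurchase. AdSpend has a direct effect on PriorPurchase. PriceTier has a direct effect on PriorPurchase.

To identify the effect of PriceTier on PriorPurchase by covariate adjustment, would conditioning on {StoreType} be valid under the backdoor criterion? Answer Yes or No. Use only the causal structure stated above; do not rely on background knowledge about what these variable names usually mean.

Backdoor paths from PriceTier to PriorPurchase (paths whose first edge points into PriceTier):
  P1: PriceTier <- BrandLoyalty -> StoreType -> PriorPurchase
  P2: PriceTier <- BrandLoyalty -> PriorPurchase
Condition 1 (no descendant of PriceTier in the set): holds — descendants of PriceTier are {PriorPurchase}; none are in {StoreType}.
Condition 2 (every backdoor path blocked by {StoreType}):
  P1: blocked at chain node StoreType ∈ conditioning set.
  P2: open — no interior node is in the conditioning set.
{StoreType} does not satisfy the backdoor criterion.

No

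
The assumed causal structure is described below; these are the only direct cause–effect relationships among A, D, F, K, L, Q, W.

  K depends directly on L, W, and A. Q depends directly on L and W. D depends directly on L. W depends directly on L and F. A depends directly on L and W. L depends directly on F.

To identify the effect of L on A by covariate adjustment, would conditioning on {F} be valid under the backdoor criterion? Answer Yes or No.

Yes

Backdoor paths from L to A (paths whose first edge points into L):
  P1: L <- F -> W -> A
  P2: L <- F -> W -> K <- A
Condition 1 (no descendant of L in the set): holds — descendants of L are {A, D, K, Q, W}; none are in {F}.
Condition 2 (every backdoor path blocked by {F}):
  P1: blocked at fork node F ∈ conditioning set.
  P2: blocked at fork node F ∈ conditioning set.
{F} satisfies the backdoor criterion.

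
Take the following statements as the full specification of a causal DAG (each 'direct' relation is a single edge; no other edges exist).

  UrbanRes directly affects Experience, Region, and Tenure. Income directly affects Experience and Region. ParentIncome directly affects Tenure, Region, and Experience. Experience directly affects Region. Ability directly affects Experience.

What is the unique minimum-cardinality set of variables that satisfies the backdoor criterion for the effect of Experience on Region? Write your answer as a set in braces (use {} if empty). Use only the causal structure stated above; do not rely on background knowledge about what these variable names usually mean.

Variables eligible for adjustment (non-descendants of Experience, excluding Experience and Region): {Ability, Income, ParentIncome, Tenure, UrbanRes}.
Backdoor paths from Experience to Region:
  P1: Experience <- Income -> Region
  P2: Experience <- UrbanRes -> Tenure <- ParentIncome -> Region
  P3: Experience <- UrbanRes -> Region
  P4: Experience <- ParentIncome -> Tenure <- UrbanRes -> Region
  P5: Experience <- ParentIncome -> Region
The empty set is not sufficient: P1 (Experience <- Income -> Region) has no collider blocking it and no conditioned non-collider, so it is open.
Try {Income, ParentIncome, UrbanRes}:
  P1: blocked at fork node Income ∈ conditioning set.
  P2: blocked at fork node UrbanRes ∈ conditioning set.
  P3: blocked at fork node UrbanRes ∈ conditioning set.
  P4: blocked at fork node ParentIncome ∈ conditioning set.
  P5: blocked at fork node ParentIncome ∈ conditioning set.
{Income, ParentIncome, UrbanRes} contains no descendant of Experience and blocks every backdoor path.
Every element of {Income, ParentIncome, UrbanRes} is needed (dropping Income leaves P1 open; dropping ParentIncome leaves P5 open; dropping UrbanRes leaves P3 open), so no proper subset is valid.
Among all size-3 subsets of the eligible variables, only {Income, ParentIncome, UrbanRes} blocks every backdoor path, so it is the unique smallest valid adjustment set.

{Income, ParentIncome, UrbanRes}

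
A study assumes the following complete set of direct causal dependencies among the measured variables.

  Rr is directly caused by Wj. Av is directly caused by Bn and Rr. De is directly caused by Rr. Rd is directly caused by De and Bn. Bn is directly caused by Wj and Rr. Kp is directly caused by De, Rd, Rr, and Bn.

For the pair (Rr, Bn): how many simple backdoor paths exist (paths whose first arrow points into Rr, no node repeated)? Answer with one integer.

A backdoor path from Rr to Bn is any simple undirected path whose first edge points into Rr (i.e. leaves Rr via a parent).
Parents of Rr: {Wj}.
Enumerating:
  P1: Rr <- Wj -> Bn
That exhausts the simple backdoor paths. Count: 1.

1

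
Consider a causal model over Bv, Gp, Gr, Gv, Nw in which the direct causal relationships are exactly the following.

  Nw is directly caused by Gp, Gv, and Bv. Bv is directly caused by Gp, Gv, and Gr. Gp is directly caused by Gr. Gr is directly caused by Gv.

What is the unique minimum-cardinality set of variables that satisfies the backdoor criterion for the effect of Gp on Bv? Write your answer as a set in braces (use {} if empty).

Variables eligible for adjustment (non-descendants of Gp, excluding Gp and Bv): {Gr, Gv}.
Backdoor paths from Gp to Bv:
  P1: Gp <- Gr <- Gv -> Bv
  P2: Gp <- Gr <- Gv -> Nw <- Bv
  P3: Gp <- Gr -> Bv
The empty set is not sufficient: P1 (Gp <- Gr <- Gv -> Bv) has no collider blocking it and no conditioned non-collider, so it is open.
Try {Gr}:
  P1: blocked at chain node Gr ∈ conditioning set.
  P2: blocked at chain node Gr ∈ conditioning set.
  P3: blocked at fork node Gr ∈ conditioning set.
{Gr} contains no descendant of Gp and blocks every backdoor path.
No other singleton works — e.g. {Gv} leaves P3 open — so {Gr} is the unique smallest valid adjustment set.

{Gr}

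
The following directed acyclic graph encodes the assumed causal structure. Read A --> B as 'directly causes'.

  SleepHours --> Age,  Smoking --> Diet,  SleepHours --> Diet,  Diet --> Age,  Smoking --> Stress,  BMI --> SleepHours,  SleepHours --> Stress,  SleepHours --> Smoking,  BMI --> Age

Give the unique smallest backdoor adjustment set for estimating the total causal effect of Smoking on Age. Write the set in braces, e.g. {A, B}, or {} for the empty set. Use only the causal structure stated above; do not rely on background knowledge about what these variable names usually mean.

Variables eligible for adjustment (non-descendants of Smoking, excluding Smoking and Age): {BMI, SleepHours}.
Backdoor paths from Smoking to Age:
  P1: Smoking <- SleepHours <- BMI -> Age
  P2: Smoking <- SleepHours -> Diet -> Age
  P3: Smoking <- SleepHours -> Age
The empty set is not sufficient: P1 (Smoking <- SleepHours <- BMI -> Age) has no collider blocking it and no conditioned non-collider, so it is open.
Try {SleepHours}:
  P1: blocked at chain node SleepHours ∈ conditioning set.
  P2: blocked at fork node SleepHours ∈ conditioning set.
  P3: blocked at fork node SleepHours ∈ conditioning set.
{SleepHours} contains no descendant of Smoking and blocks every backdoor path.
No other singleton works — e.g. {BMI} leaves P2 open — so {SleepHours} is the unique smallest valid adjustment set.

{SleepHours}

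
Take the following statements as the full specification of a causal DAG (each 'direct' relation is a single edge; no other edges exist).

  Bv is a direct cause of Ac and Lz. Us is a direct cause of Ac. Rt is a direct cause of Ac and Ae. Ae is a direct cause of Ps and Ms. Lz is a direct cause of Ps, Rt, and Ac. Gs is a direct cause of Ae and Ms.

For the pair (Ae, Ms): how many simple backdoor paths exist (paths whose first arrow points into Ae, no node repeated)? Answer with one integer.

1

A backdoor path from Ae to Ms is any simple undirected path whose first edge points into Ae (i.e. leaves Ae via a parent).
Parents of Ae: {Gs, Rt}.
Enumerating:
  P1: Ae <- Gs -> Ms
That exhausts the simple backdoor paths. Count: 1.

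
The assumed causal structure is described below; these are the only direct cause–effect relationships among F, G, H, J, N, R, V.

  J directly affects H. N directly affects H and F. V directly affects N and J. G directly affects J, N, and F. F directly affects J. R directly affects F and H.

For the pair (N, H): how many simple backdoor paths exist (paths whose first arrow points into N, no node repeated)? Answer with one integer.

7

A backdoor path from N to H is any simple undirected path whose first edge points into N (i.e. leaves N via a parent).
Parents of N: {G, V}.
Enumerating:
  P1: N <- V -> J <- G -> F <- R -> H
  P2: N <- V -> J <- F <- R -> H
  P3: N <- V -> J -> H
  P4: N <- G -> F <- R -> H
  P5: N <- G -> F -> J -> H
  P6: N <- G -> J <- F <- R -> H
  P7: N <- G -> J -> H
That exhausts the simple backdoor paths. Count: 7.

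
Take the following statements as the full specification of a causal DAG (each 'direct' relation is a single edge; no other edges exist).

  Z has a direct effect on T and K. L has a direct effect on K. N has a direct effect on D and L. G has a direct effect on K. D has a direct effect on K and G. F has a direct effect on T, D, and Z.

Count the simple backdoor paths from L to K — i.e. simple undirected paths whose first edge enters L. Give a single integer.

4

A backdoor path from L to K is any simple undirected path whose first edge points into L (i.e. leaves L via a parent).
Parents of L: {N}.
Enumerating:
  P1: L <- N -> D <- F -> Z -> K
  P2: L <- N -> D <- F -> T <- Z -> K
  P3: L <- N -> D -> G -> K
  P4: L <- N -> D -> K
That exhausts the simple backdoor paths. Count: 4.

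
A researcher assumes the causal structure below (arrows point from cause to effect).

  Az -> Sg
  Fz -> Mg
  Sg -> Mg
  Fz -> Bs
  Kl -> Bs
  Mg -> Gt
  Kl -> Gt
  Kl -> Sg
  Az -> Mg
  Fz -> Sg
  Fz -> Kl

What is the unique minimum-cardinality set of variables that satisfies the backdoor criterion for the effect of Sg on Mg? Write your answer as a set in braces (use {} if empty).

{Az, Fz}

Variables eligible for adjustment (non-descendants of Sg, excluding Sg and Mg): {Az, Bs, Fz, Kl}.
Backdoor paths from Sg to Mg:
  P1: Sg <- Az -> Mg
  P2: Sg <- Fz -> Kl -> Gt <- Mg
  P3: Sg <- Fz -> Bs <- Kl -> Gt <- Mg
  P4: Sg <- Fz -> Mg
  P5: Sg <- Kl <- Fz -> Mg
  P6: Sg <- Kl -> Bs <- Fz -> Mg
  P7: Sg <- Kl -> Gt <- Mg
The empty set is not sufficient: P1 (Sg <- Az -> Mg) has no collider blocking it and no conditioned non-collider, so it is open.
Try {Az, Fz}:
  P1: blocked at fork node Az ∈ conditioning set.
  P2: blocked at fork node Fz ∈ conditioning set.
  P3: blocked at fork node Fz ∈ conditioning set.
  P4: blocked at fork node Fz ∈ conditioning set.
  P5: blocked at fork node Fz ∈ conditioning set.
  P6: blocked at collider Bs (neither it nor any descendant is in the conditioning set).
  P7: blocked at collider Gt (neither it nor any descendant is in the conditioning set).
{Az, Fz} contains no descendant of Sg and blocks every backdoor path.
Every element of {Az, Fz} is needed (dropping Az leaves P1 open; dropping Fz leaves P4 open), so no proper subset is valid.
Among all size-2 subsets of the eligible variables, only {Az, Fz} blocks every backdoor path, so it is the unique smallest valid adjustment set.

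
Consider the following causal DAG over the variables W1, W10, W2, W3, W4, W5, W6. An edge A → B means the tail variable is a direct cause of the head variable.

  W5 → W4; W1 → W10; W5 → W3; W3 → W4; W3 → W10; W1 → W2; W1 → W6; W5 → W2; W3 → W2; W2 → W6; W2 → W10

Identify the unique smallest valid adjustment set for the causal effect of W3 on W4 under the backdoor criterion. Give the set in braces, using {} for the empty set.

{W5}

Variables eligible for adjustment (non-descendants of W3, excluding W3 and W4): {W1, W5}.
Backdoor paths from W3 to W4:
  P1: W3 <- W5 -> W4
The empty set is not sufficient: P1 (W3 <- W5 -> W4) has no collider blocking it and no conditioned non-collider, so it is open.
Try {W5}:
  P1: blocked at fork node W5 ∈ conditioning set.
{W5} contains no descendant of W3 and blocks every backdoor path.
No other singleton works — e.g. {W1} leaves P1 open — so {W5} is the unique smallest valid adjustment set.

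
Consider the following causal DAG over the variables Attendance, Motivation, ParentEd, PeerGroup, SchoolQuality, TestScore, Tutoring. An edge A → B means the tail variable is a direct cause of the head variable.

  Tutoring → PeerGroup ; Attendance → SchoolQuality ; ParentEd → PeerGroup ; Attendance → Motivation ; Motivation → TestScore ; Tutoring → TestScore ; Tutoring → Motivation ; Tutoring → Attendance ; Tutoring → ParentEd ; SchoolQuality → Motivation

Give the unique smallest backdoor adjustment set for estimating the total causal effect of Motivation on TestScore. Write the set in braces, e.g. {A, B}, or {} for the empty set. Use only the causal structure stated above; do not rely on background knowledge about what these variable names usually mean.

{Tutoring}

Variables eligible for adjustment (non-descendants of Motivation, excluding Motivation and TestScore): {Attendance, ParentEd, PeerGroup, SchoolQuality, Tutoring}.
Backdoor paths from Motivation to TestScore:
  P1: Motivation <- Tutoring -> TestScore
  P2: Motivation <- Attendance <- Tutoring -> TestScore
  P3: Motivation <- SchoolQuality <- Attendance <- Tutoring -> TestScore
The empty set is not sufficient: P1 (Motivation <- Tutoring -> TestScore) has no collider blocking it and no conditioned non-collider, so it is open.
Try {Tutoring}:
  P1: blocked at fork node Tutoring ∈ conditioning set.
  P2: blocked at fork node Tutoring ∈ conditioning set.
  P3: blocked at fork node Tutoring ∈ conditioning set.
{Tutoring} contains no descendant of Motivation and blocks every backdoor path.
No other singleton works — e.g. {Attendance} leaves P1 open — so {Tutoring} is the unique smallest valid adjustment set.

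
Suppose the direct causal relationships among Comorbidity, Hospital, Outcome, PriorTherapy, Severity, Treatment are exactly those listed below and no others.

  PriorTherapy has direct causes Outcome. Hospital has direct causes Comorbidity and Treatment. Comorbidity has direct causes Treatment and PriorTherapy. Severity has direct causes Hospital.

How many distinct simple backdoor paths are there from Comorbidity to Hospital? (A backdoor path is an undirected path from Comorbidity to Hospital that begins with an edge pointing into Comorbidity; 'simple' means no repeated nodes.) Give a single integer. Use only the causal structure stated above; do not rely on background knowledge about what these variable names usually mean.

A backdoor path from Comorbidity to Hospital is any simple undirected path whose first edge points into Comorbidity (i.e. leaves Comorbidity via a parent).
Parents of Comorbidity: {PriorTherapy, Treatment}.
Enumerating:
  P1: Comorbidity <- Treatment -> Hospital
That exhausts the simple backdoor paths. Count: 1.

1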